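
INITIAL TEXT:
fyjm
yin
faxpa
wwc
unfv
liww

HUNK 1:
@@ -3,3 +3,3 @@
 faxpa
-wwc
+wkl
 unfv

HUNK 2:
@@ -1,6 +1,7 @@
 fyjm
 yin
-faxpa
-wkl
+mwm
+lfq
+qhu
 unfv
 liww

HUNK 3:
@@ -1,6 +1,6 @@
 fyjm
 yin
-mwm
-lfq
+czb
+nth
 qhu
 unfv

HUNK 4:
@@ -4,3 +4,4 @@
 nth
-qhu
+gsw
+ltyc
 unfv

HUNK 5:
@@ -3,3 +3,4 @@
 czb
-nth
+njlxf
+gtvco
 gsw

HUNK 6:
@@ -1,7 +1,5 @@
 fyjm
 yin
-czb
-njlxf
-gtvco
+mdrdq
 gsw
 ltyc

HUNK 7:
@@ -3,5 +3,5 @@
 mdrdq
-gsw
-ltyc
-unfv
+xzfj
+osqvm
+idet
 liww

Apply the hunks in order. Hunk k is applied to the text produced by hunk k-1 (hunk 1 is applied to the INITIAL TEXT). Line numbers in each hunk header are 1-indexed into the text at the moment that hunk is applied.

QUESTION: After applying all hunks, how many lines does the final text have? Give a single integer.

Answer: 7

Derivation:
Hunk 1: at line 3 remove [wwc] add [wkl] -> 6 lines: fyjm yin faxpa wkl unfv liww
Hunk 2: at line 1 remove [faxpa,wkl] add [mwm,lfq,qhu] -> 7 lines: fyjm yin mwm lfq qhu unfv liww
Hunk 3: at line 1 remove [mwm,lfq] add [czb,nth] -> 7 lines: fyjm yin czb nth qhu unfv liww
Hunk 4: at line 4 remove [qhu] add [gsw,ltyc] -> 8 lines: fyjm yin czb nth gsw ltyc unfv liww
Hunk 5: at line 3 remove [nth] add [njlxf,gtvco] -> 9 lines: fyjm yin czb njlxf gtvco gsw ltyc unfv liww
Hunk 6: at line 1 remove [czb,njlxf,gtvco] add [mdrdq] -> 7 lines: fyjm yin mdrdq gsw ltyc unfv liww
Hunk 7: at line 3 remove [gsw,ltyc,unfv] add [xzfj,osqvm,idet] -> 7 lines: fyjm yin mdrdq xzfj osqvm idet liww
Final line count: 7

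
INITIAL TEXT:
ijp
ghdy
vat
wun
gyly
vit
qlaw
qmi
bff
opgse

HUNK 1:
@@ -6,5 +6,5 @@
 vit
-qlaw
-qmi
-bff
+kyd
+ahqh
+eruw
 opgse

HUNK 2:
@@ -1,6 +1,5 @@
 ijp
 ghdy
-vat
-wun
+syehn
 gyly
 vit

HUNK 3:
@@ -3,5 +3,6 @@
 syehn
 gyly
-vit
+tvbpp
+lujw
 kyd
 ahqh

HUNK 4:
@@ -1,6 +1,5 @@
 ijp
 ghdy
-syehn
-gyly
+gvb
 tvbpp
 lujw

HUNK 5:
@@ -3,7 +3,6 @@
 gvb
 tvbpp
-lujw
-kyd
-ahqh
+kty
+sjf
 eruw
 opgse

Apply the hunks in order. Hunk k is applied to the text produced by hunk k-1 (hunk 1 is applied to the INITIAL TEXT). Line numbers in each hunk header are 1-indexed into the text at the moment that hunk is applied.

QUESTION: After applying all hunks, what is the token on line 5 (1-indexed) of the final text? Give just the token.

Answer: kty

Derivation:
Hunk 1: at line 6 remove [qlaw,qmi,bff] add [kyd,ahqh,eruw] -> 10 lines: ijp ghdy vat wun gyly vit kyd ahqh eruw opgse
Hunk 2: at line 1 remove [vat,wun] add [syehn] -> 9 lines: ijp ghdy syehn gyly vit kyd ahqh eruw opgse
Hunk 3: at line 3 remove [vit] add [tvbpp,lujw] -> 10 lines: ijp ghdy syehn gyly tvbpp lujw kyd ahqh eruw opgse
Hunk 4: at line 1 remove [syehn,gyly] add [gvb] -> 9 lines: ijp ghdy gvb tvbpp lujw kyd ahqh eruw opgse
Hunk 5: at line 3 remove [lujw,kyd,ahqh] add [kty,sjf] -> 8 lines: ijp ghdy gvb tvbpp kty sjf eruw opgse
Final line 5: kty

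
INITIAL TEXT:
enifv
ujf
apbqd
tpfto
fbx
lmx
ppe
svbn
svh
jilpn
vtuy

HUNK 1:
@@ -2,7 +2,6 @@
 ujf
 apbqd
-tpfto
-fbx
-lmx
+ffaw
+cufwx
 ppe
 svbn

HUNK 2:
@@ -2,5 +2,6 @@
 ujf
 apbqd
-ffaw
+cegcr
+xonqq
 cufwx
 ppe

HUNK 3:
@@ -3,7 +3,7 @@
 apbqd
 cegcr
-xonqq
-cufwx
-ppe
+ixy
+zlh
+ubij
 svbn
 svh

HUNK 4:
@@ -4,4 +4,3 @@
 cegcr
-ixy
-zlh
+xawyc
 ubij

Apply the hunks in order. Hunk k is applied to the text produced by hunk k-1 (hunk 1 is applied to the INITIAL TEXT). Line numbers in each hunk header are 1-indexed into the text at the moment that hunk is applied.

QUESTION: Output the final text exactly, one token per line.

Hunk 1: at line 2 remove [tpfto,fbx,lmx] add [ffaw,cufwx] -> 10 lines: enifv ujf apbqd ffaw cufwx ppe svbn svh jilpn vtuy
Hunk 2: at line 2 remove [ffaw] add [cegcr,xonqq] -> 11 lines: enifv ujf apbqd cegcr xonqq cufwx ppe svbn svh jilpn vtuy
Hunk 3: at line 3 remove [xonqq,cufwx,ppe] add [ixy,zlh,ubij] -> 11 lines: enifv ujf apbqd cegcr ixy zlh ubij svbn svh jilpn vtuy
Hunk 4: at line 4 remove [ixy,zlh] add [xawyc] -> 10 lines: enifv ujf apbqd cegcr xawyc ubij svbn svh jilpn vtuy

Answer: enifv
ujf
apbqd
cegcr
xawyc
ubij
svbn
svh
jilpn
vtuy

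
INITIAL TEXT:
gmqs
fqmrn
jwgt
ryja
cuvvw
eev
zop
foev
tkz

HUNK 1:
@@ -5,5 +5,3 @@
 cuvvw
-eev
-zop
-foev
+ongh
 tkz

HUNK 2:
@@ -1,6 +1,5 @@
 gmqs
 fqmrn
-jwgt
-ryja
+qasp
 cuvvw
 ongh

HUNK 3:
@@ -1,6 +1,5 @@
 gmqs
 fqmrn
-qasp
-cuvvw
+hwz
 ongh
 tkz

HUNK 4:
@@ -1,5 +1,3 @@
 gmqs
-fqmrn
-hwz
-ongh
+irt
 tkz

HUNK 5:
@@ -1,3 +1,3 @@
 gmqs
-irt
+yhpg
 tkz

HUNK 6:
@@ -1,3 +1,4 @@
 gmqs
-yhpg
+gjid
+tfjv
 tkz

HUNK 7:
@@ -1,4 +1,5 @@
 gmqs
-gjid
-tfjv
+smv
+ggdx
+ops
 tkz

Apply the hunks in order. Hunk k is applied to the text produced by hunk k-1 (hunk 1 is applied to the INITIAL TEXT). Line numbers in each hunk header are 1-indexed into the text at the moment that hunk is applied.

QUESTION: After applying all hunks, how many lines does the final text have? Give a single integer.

Answer: 5

Derivation:
Hunk 1: at line 5 remove [eev,zop,foev] add [ongh] -> 7 lines: gmqs fqmrn jwgt ryja cuvvw ongh tkz
Hunk 2: at line 1 remove [jwgt,ryja] add [qasp] -> 6 lines: gmqs fqmrn qasp cuvvw ongh tkz
Hunk 3: at line 1 remove [qasp,cuvvw] add [hwz] -> 5 lines: gmqs fqmrn hwz ongh tkz
Hunk 4: at line 1 remove [fqmrn,hwz,ongh] add [irt] -> 3 lines: gmqs irt tkz
Hunk 5: at line 1 remove [irt] add [yhpg] -> 3 lines: gmqs yhpg tkz
Hunk 6: at line 1 remove [yhpg] add [gjid,tfjv] -> 4 lines: gmqs gjid tfjv tkz
Hunk 7: at line 1 remove [gjid,tfjv] add [smv,ggdx,ops] -> 5 lines: gmqs smv ggdx ops tkz
Final line count: 5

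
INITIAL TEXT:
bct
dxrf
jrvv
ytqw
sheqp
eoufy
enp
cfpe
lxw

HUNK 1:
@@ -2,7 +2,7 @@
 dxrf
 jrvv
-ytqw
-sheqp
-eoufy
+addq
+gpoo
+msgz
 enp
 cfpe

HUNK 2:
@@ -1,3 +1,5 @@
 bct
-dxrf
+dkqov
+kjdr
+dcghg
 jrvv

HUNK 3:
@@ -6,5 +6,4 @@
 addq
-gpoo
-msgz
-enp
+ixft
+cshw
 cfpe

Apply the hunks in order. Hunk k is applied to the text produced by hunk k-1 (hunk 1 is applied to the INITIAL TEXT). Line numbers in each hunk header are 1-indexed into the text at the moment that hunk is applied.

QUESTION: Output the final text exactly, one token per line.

Answer: bct
dkqov
kjdr
dcghg
jrvv
addq
ixft
cshw
cfpe
lxw

Derivation:
Hunk 1: at line 2 remove [ytqw,sheqp,eoufy] add [addq,gpoo,msgz] -> 9 lines: bct dxrf jrvv addq gpoo msgz enp cfpe lxw
Hunk 2: at line 1 remove [dxrf] add [dkqov,kjdr,dcghg] -> 11 lines: bct dkqov kjdr dcghg jrvv addq gpoo msgz enp cfpe lxw
Hunk 3: at line 6 remove [gpoo,msgz,enp] add [ixft,cshw] -> 10 lines: bct dkqov kjdr dcghg jrvv addq ixft cshw cfpe lxw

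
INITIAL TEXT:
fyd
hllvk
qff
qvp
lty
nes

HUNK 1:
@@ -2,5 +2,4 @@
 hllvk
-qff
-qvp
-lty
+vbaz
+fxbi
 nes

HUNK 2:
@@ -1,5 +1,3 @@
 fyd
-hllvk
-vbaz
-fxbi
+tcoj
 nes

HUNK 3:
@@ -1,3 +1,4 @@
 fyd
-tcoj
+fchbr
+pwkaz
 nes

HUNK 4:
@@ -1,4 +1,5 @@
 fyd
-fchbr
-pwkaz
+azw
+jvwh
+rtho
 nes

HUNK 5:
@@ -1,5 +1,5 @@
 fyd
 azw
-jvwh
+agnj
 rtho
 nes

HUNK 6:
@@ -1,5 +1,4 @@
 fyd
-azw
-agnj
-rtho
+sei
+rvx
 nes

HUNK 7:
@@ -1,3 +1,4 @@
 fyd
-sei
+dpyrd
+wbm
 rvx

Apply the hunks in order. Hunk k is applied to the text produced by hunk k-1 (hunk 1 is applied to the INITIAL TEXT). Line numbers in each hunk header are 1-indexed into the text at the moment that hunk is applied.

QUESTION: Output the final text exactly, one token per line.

Answer: fyd
dpyrd
wbm
rvx
nes

Derivation:
Hunk 1: at line 2 remove [qff,qvp,lty] add [vbaz,fxbi] -> 5 lines: fyd hllvk vbaz fxbi nes
Hunk 2: at line 1 remove [hllvk,vbaz,fxbi] add [tcoj] -> 3 lines: fyd tcoj nes
Hunk 3: at line 1 remove [tcoj] add [fchbr,pwkaz] -> 4 lines: fyd fchbr pwkaz nes
Hunk 4: at line 1 remove [fchbr,pwkaz] add [azw,jvwh,rtho] -> 5 lines: fyd azw jvwh rtho nes
Hunk 5: at line 1 remove [jvwh] add [agnj] -> 5 lines: fyd azw agnj rtho nes
Hunk 6: at line 1 remove [azw,agnj,rtho] add [sei,rvx] -> 4 lines: fyd sei rvx nes
Hunk 7: at line 1 remove [sei] add [dpyrd,wbm] -> 5 lines: fyd dpyrd wbm rvx nes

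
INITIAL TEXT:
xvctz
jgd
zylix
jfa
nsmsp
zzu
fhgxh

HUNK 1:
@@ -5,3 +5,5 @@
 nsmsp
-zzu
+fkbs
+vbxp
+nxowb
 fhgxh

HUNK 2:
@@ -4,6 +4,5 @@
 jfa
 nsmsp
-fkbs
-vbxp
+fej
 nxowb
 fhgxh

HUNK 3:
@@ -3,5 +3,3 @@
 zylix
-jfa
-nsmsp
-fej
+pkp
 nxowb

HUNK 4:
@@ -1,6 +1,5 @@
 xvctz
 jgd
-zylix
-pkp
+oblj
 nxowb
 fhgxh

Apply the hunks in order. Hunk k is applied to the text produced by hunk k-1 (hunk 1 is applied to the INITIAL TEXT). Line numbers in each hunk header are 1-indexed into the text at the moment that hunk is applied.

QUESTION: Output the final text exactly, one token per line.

Hunk 1: at line 5 remove [zzu] add [fkbs,vbxp,nxowb] -> 9 lines: xvctz jgd zylix jfa nsmsp fkbs vbxp nxowb fhgxh
Hunk 2: at line 4 remove [fkbs,vbxp] add [fej] -> 8 lines: xvctz jgd zylix jfa nsmsp fej nxowb fhgxh
Hunk 3: at line 3 remove [jfa,nsmsp,fej] add [pkp] -> 6 lines: xvctz jgd zylix pkp nxowb fhgxh
Hunk 4: at line 1 remove [zylix,pkp] add [oblj] -> 5 lines: xvctz jgd oblj nxowb fhgxh

Answer: xvctz
jgd
oblj
nxowb
fhgxh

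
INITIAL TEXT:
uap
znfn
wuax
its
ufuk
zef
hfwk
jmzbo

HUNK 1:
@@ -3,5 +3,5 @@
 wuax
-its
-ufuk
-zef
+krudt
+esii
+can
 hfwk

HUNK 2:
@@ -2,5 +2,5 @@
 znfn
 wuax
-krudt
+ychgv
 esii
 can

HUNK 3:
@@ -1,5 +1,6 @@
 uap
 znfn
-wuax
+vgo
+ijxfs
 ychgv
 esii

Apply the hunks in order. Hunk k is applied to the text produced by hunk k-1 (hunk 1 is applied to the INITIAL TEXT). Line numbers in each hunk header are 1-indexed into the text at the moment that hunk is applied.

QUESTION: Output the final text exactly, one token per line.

Hunk 1: at line 3 remove [its,ufuk,zef] add [krudt,esii,can] -> 8 lines: uap znfn wuax krudt esii can hfwk jmzbo
Hunk 2: at line 2 remove [krudt] add [ychgv] -> 8 lines: uap znfn wuax ychgv esii can hfwk jmzbo
Hunk 3: at line 1 remove [wuax] add [vgo,ijxfs] -> 9 lines: uap znfn vgo ijxfs ychgv esii can hfwk jmzbo

Answer: uap
znfn
vgo
ijxfs
ychgv
esii
can
hfwk
jmzbo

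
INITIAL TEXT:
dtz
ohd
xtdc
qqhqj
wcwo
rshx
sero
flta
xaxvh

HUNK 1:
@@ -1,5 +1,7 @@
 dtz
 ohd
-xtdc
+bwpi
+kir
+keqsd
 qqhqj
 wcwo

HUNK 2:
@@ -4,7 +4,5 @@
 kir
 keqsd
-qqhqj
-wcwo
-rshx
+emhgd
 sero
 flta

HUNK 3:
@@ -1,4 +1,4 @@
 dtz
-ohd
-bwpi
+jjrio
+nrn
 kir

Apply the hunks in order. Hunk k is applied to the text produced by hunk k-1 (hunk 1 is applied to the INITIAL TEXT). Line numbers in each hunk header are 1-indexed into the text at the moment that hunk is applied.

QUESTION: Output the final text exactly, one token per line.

Answer: dtz
jjrio
nrn
kir
keqsd
emhgd
sero
flta
xaxvh

Derivation:
Hunk 1: at line 1 remove [xtdc] add [bwpi,kir,keqsd] -> 11 lines: dtz ohd bwpi kir keqsd qqhqj wcwo rshx sero flta xaxvh
Hunk 2: at line 4 remove [qqhqj,wcwo,rshx] add [emhgd] -> 9 lines: dtz ohd bwpi kir keqsd emhgd sero flta xaxvh
Hunk 3: at line 1 remove [ohd,bwpi] add [jjrio,nrn] -> 9 lines: dtz jjrio nrn kir keqsd emhgd sero flta xaxvh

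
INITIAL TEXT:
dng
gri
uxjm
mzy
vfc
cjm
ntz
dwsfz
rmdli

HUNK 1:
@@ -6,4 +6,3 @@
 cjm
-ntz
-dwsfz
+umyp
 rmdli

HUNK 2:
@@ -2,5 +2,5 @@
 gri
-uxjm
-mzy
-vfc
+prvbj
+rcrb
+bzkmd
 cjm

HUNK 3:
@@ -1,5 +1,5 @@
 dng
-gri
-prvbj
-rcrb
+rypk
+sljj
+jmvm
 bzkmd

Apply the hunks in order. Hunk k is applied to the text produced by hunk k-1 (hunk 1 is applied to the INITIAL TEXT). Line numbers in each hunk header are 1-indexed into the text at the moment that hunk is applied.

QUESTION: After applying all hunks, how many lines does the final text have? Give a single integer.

Answer: 8

Derivation:
Hunk 1: at line 6 remove [ntz,dwsfz] add [umyp] -> 8 lines: dng gri uxjm mzy vfc cjm umyp rmdli
Hunk 2: at line 2 remove [uxjm,mzy,vfc] add [prvbj,rcrb,bzkmd] -> 8 lines: dng gri prvbj rcrb bzkmd cjm umyp rmdli
Hunk 3: at line 1 remove [gri,prvbj,rcrb] add [rypk,sljj,jmvm] -> 8 lines: dng rypk sljj jmvm bzkmd cjm umyp rmdli
Final line count: 8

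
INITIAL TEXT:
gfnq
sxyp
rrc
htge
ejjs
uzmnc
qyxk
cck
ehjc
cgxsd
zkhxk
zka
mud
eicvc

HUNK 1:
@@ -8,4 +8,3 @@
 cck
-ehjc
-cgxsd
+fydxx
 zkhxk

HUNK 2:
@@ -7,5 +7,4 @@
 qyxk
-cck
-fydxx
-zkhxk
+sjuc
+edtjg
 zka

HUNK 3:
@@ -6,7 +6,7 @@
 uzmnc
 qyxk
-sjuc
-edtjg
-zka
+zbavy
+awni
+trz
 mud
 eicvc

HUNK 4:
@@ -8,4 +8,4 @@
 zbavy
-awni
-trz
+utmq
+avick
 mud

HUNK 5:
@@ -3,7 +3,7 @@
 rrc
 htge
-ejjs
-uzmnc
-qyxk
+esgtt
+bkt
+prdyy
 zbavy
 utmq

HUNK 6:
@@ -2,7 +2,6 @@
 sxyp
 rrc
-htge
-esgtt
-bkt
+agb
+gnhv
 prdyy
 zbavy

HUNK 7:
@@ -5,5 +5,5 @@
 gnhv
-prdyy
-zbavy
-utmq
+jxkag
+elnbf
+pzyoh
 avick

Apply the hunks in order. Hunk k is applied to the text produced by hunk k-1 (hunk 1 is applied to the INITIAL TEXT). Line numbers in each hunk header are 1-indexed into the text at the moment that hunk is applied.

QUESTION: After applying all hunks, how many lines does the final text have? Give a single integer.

Answer: 11

Derivation:
Hunk 1: at line 8 remove [ehjc,cgxsd] add [fydxx] -> 13 lines: gfnq sxyp rrc htge ejjs uzmnc qyxk cck fydxx zkhxk zka mud eicvc
Hunk 2: at line 7 remove [cck,fydxx,zkhxk] add [sjuc,edtjg] -> 12 lines: gfnq sxyp rrc htge ejjs uzmnc qyxk sjuc edtjg zka mud eicvc
Hunk 3: at line 6 remove [sjuc,edtjg,zka] add [zbavy,awni,trz] -> 12 lines: gfnq sxyp rrc htge ejjs uzmnc qyxk zbavy awni trz mud eicvc
Hunk 4: at line 8 remove [awni,trz] add [utmq,avick] -> 12 lines: gfnq sxyp rrc htge ejjs uzmnc qyxk zbavy utmq avick mud eicvc
Hunk 5: at line 3 remove [ejjs,uzmnc,qyxk] add [esgtt,bkt,prdyy] -> 12 lines: gfnq sxyp rrc htge esgtt bkt prdyy zbavy utmq avick mud eicvc
Hunk 6: at line 2 remove [htge,esgtt,bkt] add [agb,gnhv] -> 11 lines: gfnq sxyp rrc agb gnhv prdyy zbavy utmq avick mud eicvc
Hunk 7: at line 5 remove [prdyy,zbavy,utmq] add [jxkag,elnbf,pzyoh] -> 11 lines: gfnq sxyp rrc agb gnhv jxkag elnbf pzyoh avick mud eicvc
Final line count: 11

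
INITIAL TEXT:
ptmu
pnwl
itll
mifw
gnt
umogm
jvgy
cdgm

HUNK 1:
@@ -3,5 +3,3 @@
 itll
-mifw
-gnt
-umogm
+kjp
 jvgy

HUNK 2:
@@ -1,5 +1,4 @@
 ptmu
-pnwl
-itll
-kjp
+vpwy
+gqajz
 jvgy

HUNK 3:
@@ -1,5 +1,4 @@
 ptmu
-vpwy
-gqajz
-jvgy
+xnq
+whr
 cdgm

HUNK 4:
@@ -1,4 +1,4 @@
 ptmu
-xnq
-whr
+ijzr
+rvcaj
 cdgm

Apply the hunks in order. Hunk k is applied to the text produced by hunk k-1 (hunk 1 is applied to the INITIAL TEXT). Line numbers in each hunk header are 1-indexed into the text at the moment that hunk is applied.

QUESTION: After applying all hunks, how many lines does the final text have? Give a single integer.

Answer: 4

Derivation:
Hunk 1: at line 3 remove [mifw,gnt,umogm] add [kjp] -> 6 lines: ptmu pnwl itll kjp jvgy cdgm
Hunk 2: at line 1 remove [pnwl,itll,kjp] add [vpwy,gqajz] -> 5 lines: ptmu vpwy gqajz jvgy cdgm
Hunk 3: at line 1 remove [vpwy,gqajz,jvgy] add [xnq,whr] -> 4 lines: ptmu xnq whr cdgm
Hunk 4: at line 1 remove [xnq,whr] add [ijzr,rvcaj] -> 4 lines: ptmu ijzr rvcaj cdgm
Final line count: 4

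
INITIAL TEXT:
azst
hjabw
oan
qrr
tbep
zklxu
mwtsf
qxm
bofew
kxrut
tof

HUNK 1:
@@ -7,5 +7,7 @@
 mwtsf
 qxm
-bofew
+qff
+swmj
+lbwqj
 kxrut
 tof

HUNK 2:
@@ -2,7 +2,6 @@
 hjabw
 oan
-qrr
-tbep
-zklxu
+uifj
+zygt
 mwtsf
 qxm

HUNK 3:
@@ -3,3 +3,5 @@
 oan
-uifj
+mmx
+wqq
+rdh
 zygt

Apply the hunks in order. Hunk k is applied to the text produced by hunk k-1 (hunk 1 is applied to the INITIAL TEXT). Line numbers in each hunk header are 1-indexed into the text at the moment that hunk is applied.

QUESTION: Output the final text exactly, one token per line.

Hunk 1: at line 7 remove [bofew] add [qff,swmj,lbwqj] -> 13 lines: azst hjabw oan qrr tbep zklxu mwtsf qxm qff swmj lbwqj kxrut tof
Hunk 2: at line 2 remove [qrr,tbep,zklxu] add [uifj,zygt] -> 12 lines: azst hjabw oan uifj zygt mwtsf qxm qff swmj lbwqj kxrut tof
Hunk 3: at line 3 remove [uifj] add [mmx,wqq,rdh] -> 14 lines: azst hjabw oan mmx wqq rdh zygt mwtsf qxm qff swmj lbwqj kxrut tof

Answer: azst
hjabw
oan
mmx
wqq
rdh
zygt
mwtsf
qxm
qff
swmj
lbwqj
kxrut
tof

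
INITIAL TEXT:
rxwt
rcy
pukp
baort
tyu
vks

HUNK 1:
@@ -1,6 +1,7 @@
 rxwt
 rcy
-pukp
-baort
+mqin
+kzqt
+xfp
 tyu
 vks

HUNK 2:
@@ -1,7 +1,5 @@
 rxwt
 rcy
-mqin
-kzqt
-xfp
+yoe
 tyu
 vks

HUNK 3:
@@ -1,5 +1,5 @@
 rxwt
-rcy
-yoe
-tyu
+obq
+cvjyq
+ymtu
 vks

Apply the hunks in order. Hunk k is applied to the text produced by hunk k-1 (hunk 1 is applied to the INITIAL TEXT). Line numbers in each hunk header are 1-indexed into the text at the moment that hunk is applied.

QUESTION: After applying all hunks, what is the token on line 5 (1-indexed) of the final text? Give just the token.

Hunk 1: at line 1 remove [pukp,baort] add [mqin,kzqt,xfp] -> 7 lines: rxwt rcy mqin kzqt xfp tyu vks
Hunk 2: at line 1 remove [mqin,kzqt,xfp] add [yoe] -> 5 lines: rxwt rcy yoe tyu vks
Hunk 3: at line 1 remove [rcy,yoe,tyu] add [obq,cvjyq,ymtu] -> 5 lines: rxwt obq cvjyq ymtu vks
Final line 5: vks

Answer: vks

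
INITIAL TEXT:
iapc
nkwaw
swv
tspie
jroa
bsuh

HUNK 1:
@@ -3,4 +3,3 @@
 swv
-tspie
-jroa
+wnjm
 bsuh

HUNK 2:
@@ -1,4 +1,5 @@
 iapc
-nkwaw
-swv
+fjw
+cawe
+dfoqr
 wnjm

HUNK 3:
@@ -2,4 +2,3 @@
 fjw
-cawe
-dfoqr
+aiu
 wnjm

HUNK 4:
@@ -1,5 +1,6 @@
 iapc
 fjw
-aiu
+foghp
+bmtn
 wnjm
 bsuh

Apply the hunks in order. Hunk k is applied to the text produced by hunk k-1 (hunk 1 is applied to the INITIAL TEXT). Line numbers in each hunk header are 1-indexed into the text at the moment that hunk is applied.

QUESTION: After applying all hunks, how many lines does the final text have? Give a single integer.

Answer: 6

Derivation:
Hunk 1: at line 3 remove [tspie,jroa] add [wnjm] -> 5 lines: iapc nkwaw swv wnjm bsuh
Hunk 2: at line 1 remove [nkwaw,swv] add [fjw,cawe,dfoqr] -> 6 lines: iapc fjw cawe dfoqr wnjm bsuh
Hunk 3: at line 2 remove [cawe,dfoqr] add [aiu] -> 5 lines: iapc fjw aiu wnjm bsuh
Hunk 4: at line 1 remove [aiu] add [foghp,bmtn] -> 6 lines: iapc fjw foghp bmtn wnjm bsuh
Final line count: 6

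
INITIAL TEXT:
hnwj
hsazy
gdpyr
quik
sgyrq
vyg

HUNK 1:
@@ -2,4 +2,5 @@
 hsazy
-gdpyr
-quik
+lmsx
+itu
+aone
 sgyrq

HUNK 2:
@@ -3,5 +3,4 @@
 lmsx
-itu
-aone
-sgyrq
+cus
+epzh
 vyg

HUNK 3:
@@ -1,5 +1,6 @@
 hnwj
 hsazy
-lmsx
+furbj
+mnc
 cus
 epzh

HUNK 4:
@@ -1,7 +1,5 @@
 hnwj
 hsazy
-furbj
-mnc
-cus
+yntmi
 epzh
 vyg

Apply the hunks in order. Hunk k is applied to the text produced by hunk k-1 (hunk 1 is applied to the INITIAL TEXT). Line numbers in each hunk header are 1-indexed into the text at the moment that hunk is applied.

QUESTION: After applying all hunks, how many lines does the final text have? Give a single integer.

Hunk 1: at line 2 remove [gdpyr,quik] add [lmsx,itu,aone] -> 7 lines: hnwj hsazy lmsx itu aone sgyrq vyg
Hunk 2: at line 3 remove [itu,aone,sgyrq] add [cus,epzh] -> 6 lines: hnwj hsazy lmsx cus epzh vyg
Hunk 3: at line 1 remove [lmsx] add [furbj,mnc] -> 7 lines: hnwj hsazy furbj mnc cus epzh vyg
Hunk 4: at line 1 remove [furbj,mnc,cus] add [yntmi] -> 5 lines: hnwj hsazy yntmi epzh vyg
Final line count: 5

Answer: 5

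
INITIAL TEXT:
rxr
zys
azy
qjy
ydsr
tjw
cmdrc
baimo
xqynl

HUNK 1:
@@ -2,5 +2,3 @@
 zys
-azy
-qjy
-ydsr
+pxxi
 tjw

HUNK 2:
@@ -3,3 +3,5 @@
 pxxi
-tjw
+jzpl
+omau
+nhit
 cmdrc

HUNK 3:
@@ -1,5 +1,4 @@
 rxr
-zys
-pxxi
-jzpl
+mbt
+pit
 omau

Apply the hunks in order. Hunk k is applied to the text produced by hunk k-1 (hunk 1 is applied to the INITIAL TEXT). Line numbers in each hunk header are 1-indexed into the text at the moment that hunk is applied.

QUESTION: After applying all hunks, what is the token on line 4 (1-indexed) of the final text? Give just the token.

Hunk 1: at line 2 remove [azy,qjy,ydsr] add [pxxi] -> 7 lines: rxr zys pxxi tjw cmdrc baimo xqynl
Hunk 2: at line 3 remove [tjw] add [jzpl,omau,nhit] -> 9 lines: rxr zys pxxi jzpl omau nhit cmdrc baimo xqynl
Hunk 3: at line 1 remove [zys,pxxi,jzpl] add [mbt,pit] -> 8 lines: rxr mbt pit omau nhit cmdrc baimo xqynl
Final line 4: omau

Answer: omau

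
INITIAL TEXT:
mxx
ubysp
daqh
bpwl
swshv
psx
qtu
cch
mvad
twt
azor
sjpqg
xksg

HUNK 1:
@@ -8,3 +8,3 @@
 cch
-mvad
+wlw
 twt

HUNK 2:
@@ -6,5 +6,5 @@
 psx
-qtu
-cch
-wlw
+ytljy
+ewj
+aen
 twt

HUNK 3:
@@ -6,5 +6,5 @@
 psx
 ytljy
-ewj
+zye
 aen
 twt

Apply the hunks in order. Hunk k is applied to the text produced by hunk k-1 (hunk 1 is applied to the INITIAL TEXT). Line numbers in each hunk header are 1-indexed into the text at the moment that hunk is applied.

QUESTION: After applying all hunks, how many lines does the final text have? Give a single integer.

Hunk 1: at line 8 remove [mvad] add [wlw] -> 13 lines: mxx ubysp daqh bpwl swshv psx qtu cch wlw twt azor sjpqg xksg
Hunk 2: at line 6 remove [qtu,cch,wlw] add [ytljy,ewj,aen] -> 13 lines: mxx ubysp daqh bpwl swshv psx ytljy ewj aen twt azor sjpqg xksg
Hunk 3: at line 6 remove [ewj] add [zye] -> 13 lines: mxx ubysp daqh bpwl swshv psx ytljy zye aen twt azor sjpqg xksg
Final line count: 13

Answer: 13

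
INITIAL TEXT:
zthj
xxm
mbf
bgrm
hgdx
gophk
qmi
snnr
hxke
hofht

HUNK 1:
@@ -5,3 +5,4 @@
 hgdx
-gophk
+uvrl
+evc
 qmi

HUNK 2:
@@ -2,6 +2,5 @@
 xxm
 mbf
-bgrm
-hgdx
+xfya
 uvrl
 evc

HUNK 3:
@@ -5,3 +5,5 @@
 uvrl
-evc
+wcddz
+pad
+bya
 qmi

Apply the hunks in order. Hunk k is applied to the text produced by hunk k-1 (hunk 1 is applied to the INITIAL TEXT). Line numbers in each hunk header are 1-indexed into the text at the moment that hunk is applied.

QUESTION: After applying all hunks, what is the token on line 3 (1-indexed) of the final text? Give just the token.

Hunk 1: at line 5 remove [gophk] add [uvrl,evc] -> 11 lines: zthj xxm mbf bgrm hgdx uvrl evc qmi snnr hxke hofht
Hunk 2: at line 2 remove [bgrm,hgdx] add [xfya] -> 10 lines: zthj xxm mbf xfya uvrl evc qmi snnr hxke hofht
Hunk 3: at line 5 remove [evc] add [wcddz,pad,bya] -> 12 lines: zthj xxm mbf xfya uvrl wcddz pad bya qmi snnr hxke hofht
Final line 3: mbf

Answer: mbf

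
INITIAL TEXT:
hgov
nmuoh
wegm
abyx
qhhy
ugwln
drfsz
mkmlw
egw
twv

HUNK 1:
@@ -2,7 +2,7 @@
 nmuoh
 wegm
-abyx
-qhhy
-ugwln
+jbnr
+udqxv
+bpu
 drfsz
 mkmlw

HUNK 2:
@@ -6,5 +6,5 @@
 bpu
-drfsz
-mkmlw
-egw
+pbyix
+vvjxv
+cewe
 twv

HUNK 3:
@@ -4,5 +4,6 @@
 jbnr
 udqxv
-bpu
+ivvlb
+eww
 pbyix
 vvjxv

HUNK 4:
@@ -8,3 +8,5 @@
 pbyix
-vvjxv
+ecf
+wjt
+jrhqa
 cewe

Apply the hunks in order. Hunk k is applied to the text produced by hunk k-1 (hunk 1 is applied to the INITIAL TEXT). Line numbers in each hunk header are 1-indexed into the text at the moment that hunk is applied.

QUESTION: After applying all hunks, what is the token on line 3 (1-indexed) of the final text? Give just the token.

Answer: wegm

Derivation:
Hunk 1: at line 2 remove [abyx,qhhy,ugwln] add [jbnr,udqxv,bpu] -> 10 lines: hgov nmuoh wegm jbnr udqxv bpu drfsz mkmlw egw twv
Hunk 2: at line 6 remove [drfsz,mkmlw,egw] add [pbyix,vvjxv,cewe] -> 10 lines: hgov nmuoh wegm jbnr udqxv bpu pbyix vvjxv cewe twv
Hunk 3: at line 4 remove [bpu] add [ivvlb,eww] -> 11 lines: hgov nmuoh wegm jbnr udqxv ivvlb eww pbyix vvjxv cewe twv
Hunk 4: at line 8 remove [vvjxv] add [ecf,wjt,jrhqa] -> 13 lines: hgov nmuoh wegm jbnr udqxv ivvlb eww pbyix ecf wjt jrhqa cewe twv
Final line 3: wegm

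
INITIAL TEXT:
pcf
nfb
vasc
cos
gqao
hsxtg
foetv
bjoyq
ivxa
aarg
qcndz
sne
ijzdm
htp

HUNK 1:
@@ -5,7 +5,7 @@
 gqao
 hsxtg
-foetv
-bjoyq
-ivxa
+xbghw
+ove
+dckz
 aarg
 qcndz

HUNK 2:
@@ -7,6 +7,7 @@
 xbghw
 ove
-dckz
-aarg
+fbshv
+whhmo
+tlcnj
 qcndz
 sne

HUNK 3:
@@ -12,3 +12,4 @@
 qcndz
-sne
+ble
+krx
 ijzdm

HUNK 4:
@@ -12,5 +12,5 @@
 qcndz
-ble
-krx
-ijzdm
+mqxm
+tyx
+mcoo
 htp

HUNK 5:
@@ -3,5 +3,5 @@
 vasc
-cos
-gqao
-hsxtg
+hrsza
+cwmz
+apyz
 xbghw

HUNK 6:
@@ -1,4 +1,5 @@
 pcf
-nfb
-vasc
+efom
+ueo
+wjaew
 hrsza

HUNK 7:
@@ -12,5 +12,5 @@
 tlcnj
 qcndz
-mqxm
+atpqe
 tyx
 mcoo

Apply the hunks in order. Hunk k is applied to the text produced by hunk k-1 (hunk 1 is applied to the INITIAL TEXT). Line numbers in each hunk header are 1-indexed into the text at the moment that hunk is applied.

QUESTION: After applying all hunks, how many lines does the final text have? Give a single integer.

Hunk 1: at line 5 remove [foetv,bjoyq,ivxa] add [xbghw,ove,dckz] -> 14 lines: pcf nfb vasc cos gqao hsxtg xbghw ove dckz aarg qcndz sne ijzdm htp
Hunk 2: at line 7 remove [dckz,aarg] add [fbshv,whhmo,tlcnj] -> 15 lines: pcf nfb vasc cos gqao hsxtg xbghw ove fbshv whhmo tlcnj qcndz sne ijzdm htp
Hunk 3: at line 12 remove [sne] add [ble,krx] -> 16 lines: pcf nfb vasc cos gqao hsxtg xbghw ove fbshv whhmo tlcnj qcndz ble krx ijzdm htp
Hunk 4: at line 12 remove [ble,krx,ijzdm] add [mqxm,tyx,mcoo] -> 16 lines: pcf nfb vasc cos gqao hsxtg xbghw ove fbshv whhmo tlcnj qcndz mqxm tyx mcoo htp
Hunk 5: at line 3 remove [cos,gqao,hsxtg] add [hrsza,cwmz,apyz] -> 16 lines: pcf nfb vasc hrsza cwmz apyz xbghw ove fbshv whhmo tlcnj qcndz mqxm tyx mcoo htp
Hunk 6: at line 1 remove [nfb,vasc] add [efom,ueo,wjaew] -> 17 lines: pcf efom ueo wjaew hrsza cwmz apyz xbghw ove fbshv whhmo tlcnj qcndz mqxm tyx mcoo htp
Hunk 7: at line 12 remove [mqxm] add [atpqe] -> 17 lines: pcf efom ueo wjaew hrsza cwmz apyz xbghw ove fbshv whhmo tlcnj qcndz atpqe tyx mcoo htp
Final line count: 17

Answer: 17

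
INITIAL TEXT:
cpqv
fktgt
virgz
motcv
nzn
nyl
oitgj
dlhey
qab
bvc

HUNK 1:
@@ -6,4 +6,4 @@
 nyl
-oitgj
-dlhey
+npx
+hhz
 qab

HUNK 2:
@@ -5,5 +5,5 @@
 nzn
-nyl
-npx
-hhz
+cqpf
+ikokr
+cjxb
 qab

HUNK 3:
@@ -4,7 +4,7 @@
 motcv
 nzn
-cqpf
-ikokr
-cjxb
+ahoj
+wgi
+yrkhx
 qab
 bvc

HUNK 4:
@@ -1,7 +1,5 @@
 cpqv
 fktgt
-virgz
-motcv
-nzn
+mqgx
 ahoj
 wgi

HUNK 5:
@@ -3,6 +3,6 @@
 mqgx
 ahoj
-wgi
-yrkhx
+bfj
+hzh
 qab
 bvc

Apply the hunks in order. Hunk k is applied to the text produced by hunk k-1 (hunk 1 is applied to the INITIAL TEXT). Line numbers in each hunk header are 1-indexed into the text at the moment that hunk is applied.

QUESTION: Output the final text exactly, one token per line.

Answer: cpqv
fktgt
mqgx
ahoj
bfj
hzh
qab
bvc

Derivation:
Hunk 1: at line 6 remove [oitgj,dlhey] add [npx,hhz] -> 10 lines: cpqv fktgt virgz motcv nzn nyl npx hhz qab bvc
Hunk 2: at line 5 remove [nyl,npx,hhz] add [cqpf,ikokr,cjxb] -> 10 lines: cpqv fktgt virgz motcv nzn cqpf ikokr cjxb qab bvc
Hunk 3: at line 4 remove [cqpf,ikokr,cjxb] add [ahoj,wgi,yrkhx] -> 10 lines: cpqv fktgt virgz motcv nzn ahoj wgi yrkhx qab bvc
Hunk 4: at line 1 remove [virgz,motcv,nzn] add [mqgx] -> 8 lines: cpqv fktgt mqgx ahoj wgi yrkhx qab bvc
Hunk 5: at line 3 remove [wgi,yrkhx] add [bfj,hzh] -> 8 lines: cpqv fktgt mqgx ahoj bfj hzh qab bvc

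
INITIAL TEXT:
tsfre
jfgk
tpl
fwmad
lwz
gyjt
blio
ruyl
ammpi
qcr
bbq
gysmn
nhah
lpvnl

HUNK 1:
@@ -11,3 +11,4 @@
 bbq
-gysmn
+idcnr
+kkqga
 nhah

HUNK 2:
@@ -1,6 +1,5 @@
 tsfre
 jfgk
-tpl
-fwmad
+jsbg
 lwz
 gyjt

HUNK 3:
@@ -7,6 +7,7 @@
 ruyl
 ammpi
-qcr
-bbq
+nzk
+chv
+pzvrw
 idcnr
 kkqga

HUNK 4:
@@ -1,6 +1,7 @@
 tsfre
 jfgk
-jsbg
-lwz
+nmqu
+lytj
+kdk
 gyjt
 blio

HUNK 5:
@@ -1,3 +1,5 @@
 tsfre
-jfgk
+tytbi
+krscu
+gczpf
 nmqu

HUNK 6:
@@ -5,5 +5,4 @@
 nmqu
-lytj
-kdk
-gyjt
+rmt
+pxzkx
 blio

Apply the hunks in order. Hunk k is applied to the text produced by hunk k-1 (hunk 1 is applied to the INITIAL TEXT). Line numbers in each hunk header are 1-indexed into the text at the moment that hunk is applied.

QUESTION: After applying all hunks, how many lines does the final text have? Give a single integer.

Answer: 17

Derivation:
Hunk 1: at line 11 remove [gysmn] add [idcnr,kkqga] -> 15 lines: tsfre jfgk tpl fwmad lwz gyjt blio ruyl ammpi qcr bbq idcnr kkqga nhah lpvnl
Hunk 2: at line 1 remove [tpl,fwmad] add [jsbg] -> 14 lines: tsfre jfgk jsbg lwz gyjt blio ruyl ammpi qcr bbq idcnr kkqga nhah lpvnl
Hunk 3: at line 7 remove [qcr,bbq] add [nzk,chv,pzvrw] -> 15 lines: tsfre jfgk jsbg lwz gyjt blio ruyl ammpi nzk chv pzvrw idcnr kkqga nhah lpvnl
Hunk 4: at line 1 remove [jsbg,lwz] add [nmqu,lytj,kdk] -> 16 lines: tsfre jfgk nmqu lytj kdk gyjt blio ruyl ammpi nzk chv pzvrw idcnr kkqga nhah lpvnl
Hunk 5: at line 1 remove [jfgk] add [tytbi,krscu,gczpf] -> 18 lines: tsfre tytbi krscu gczpf nmqu lytj kdk gyjt blio ruyl ammpi nzk chv pzvrw idcnr kkqga nhah lpvnl
Hunk 6: at line 5 remove [lytj,kdk,gyjt] add [rmt,pxzkx] -> 17 lines: tsfre tytbi krscu gczpf nmqu rmt pxzkx blio ruyl ammpi nzk chv pzvrw idcnr kkqga nhah lpvnl
Final line count: 17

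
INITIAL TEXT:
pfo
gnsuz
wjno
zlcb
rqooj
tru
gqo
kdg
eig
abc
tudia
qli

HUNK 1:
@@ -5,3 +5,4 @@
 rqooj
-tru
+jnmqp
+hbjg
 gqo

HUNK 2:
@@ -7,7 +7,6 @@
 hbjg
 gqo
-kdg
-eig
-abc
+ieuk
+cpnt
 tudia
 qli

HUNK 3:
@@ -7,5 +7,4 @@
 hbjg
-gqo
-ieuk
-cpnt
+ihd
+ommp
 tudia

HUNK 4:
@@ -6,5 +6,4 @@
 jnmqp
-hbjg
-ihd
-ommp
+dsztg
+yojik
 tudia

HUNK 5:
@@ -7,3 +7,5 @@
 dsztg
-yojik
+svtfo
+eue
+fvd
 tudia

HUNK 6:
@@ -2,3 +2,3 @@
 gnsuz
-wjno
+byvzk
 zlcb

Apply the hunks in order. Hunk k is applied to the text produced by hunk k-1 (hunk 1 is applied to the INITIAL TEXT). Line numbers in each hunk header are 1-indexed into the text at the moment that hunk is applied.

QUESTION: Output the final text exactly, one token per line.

Hunk 1: at line 5 remove [tru] add [jnmqp,hbjg] -> 13 lines: pfo gnsuz wjno zlcb rqooj jnmqp hbjg gqo kdg eig abc tudia qli
Hunk 2: at line 7 remove [kdg,eig,abc] add [ieuk,cpnt] -> 12 lines: pfo gnsuz wjno zlcb rqooj jnmqp hbjg gqo ieuk cpnt tudia qli
Hunk 3: at line 7 remove [gqo,ieuk,cpnt] add [ihd,ommp] -> 11 lines: pfo gnsuz wjno zlcb rqooj jnmqp hbjg ihd ommp tudia qli
Hunk 4: at line 6 remove [hbjg,ihd,ommp] add [dsztg,yojik] -> 10 lines: pfo gnsuz wjno zlcb rqooj jnmqp dsztg yojik tudia qli
Hunk 5: at line 7 remove [yojik] add [svtfo,eue,fvd] -> 12 lines: pfo gnsuz wjno zlcb rqooj jnmqp dsztg svtfo eue fvd tudia qli
Hunk 6: at line 2 remove [wjno] add [byvzk] -> 12 lines: pfo gnsuz byvzk zlcb rqooj jnmqp dsztg svtfo eue fvd tudia qli

Answer: pfo
gnsuz
byvzk
zlcb
rqooj
jnmqp
dsztg
svtfo
eue
fvd
tudia
qli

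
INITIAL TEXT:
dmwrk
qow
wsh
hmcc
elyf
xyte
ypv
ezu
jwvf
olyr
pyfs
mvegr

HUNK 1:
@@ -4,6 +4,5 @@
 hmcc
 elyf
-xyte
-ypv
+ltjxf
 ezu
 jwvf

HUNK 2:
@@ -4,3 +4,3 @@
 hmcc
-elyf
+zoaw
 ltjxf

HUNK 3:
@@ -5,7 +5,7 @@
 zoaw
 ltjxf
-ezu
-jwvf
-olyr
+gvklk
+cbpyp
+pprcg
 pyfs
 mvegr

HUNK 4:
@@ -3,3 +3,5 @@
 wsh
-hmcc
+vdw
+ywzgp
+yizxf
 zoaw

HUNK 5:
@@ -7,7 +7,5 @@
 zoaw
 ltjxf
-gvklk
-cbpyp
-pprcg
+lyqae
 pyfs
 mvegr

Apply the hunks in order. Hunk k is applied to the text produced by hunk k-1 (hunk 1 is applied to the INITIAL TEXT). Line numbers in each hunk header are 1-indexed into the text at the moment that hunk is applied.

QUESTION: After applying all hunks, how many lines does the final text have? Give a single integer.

Hunk 1: at line 4 remove [xyte,ypv] add [ltjxf] -> 11 lines: dmwrk qow wsh hmcc elyf ltjxf ezu jwvf olyr pyfs mvegr
Hunk 2: at line 4 remove [elyf] add [zoaw] -> 11 lines: dmwrk qow wsh hmcc zoaw ltjxf ezu jwvf olyr pyfs mvegr
Hunk 3: at line 5 remove [ezu,jwvf,olyr] add [gvklk,cbpyp,pprcg] -> 11 lines: dmwrk qow wsh hmcc zoaw ltjxf gvklk cbpyp pprcg pyfs mvegr
Hunk 4: at line 3 remove [hmcc] add [vdw,ywzgp,yizxf] -> 13 lines: dmwrk qow wsh vdw ywzgp yizxf zoaw ltjxf gvklk cbpyp pprcg pyfs mvegr
Hunk 5: at line 7 remove [gvklk,cbpyp,pprcg] add [lyqae] -> 11 lines: dmwrk qow wsh vdw ywzgp yizxf zoaw ltjxf lyqae pyfs mvegr
Final line count: 11

Answer: 11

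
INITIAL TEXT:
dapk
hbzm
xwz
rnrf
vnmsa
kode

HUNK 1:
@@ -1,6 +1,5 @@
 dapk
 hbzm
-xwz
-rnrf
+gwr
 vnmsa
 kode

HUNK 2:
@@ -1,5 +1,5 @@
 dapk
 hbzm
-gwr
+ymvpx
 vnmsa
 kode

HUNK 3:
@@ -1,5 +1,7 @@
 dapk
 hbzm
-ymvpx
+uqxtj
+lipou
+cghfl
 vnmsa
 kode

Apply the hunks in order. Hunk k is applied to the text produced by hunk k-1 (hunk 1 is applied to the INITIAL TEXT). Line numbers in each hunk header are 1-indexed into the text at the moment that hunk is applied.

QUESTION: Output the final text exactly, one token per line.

Answer: dapk
hbzm
uqxtj
lipou
cghfl
vnmsa
kode

Derivation:
Hunk 1: at line 1 remove [xwz,rnrf] add [gwr] -> 5 lines: dapk hbzm gwr vnmsa kode
Hunk 2: at line 1 remove [gwr] add [ymvpx] -> 5 lines: dapk hbzm ymvpx vnmsa kode
Hunk 3: at line 1 remove [ymvpx] add [uqxtj,lipou,cghfl] -> 7 lines: dapk hbzm uqxtj lipou cghfl vnmsa kode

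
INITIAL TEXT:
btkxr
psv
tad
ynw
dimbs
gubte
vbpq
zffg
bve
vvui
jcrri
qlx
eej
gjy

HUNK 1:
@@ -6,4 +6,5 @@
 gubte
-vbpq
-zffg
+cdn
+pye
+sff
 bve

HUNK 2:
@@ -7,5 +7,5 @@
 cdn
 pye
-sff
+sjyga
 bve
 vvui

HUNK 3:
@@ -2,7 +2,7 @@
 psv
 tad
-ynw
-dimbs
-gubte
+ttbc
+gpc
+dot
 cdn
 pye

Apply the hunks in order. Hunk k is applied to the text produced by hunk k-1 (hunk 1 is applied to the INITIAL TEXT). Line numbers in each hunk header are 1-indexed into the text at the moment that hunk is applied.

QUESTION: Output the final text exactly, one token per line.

Hunk 1: at line 6 remove [vbpq,zffg] add [cdn,pye,sff] -> 15 lines: btkxr psv tad ynw dimbs gubte cdn pye sff bve vvui jcrri qlx eej gjy
Hunk 2: at line 7 remove [sff] add [sjyga] -> 15 lines: btkxr psv tad ynw dimbs gubte cdn pye sjyga bve vvui jcrri qlx eej gjy
Hunk 3: at line 2 remove [ynw,dimbs,gubte] add [ttbc,gpc,dot] -> 15 lines: btkxr psv tad ttbc gpc dot cdn pye sjyga bve vvui jcrri qlx eej gjy

Answer: btkxr
psv
tad
ttbc
gpc
dot
cdn
pye
sjyga
bve
vvui
jcrri
qlx
eej
gjy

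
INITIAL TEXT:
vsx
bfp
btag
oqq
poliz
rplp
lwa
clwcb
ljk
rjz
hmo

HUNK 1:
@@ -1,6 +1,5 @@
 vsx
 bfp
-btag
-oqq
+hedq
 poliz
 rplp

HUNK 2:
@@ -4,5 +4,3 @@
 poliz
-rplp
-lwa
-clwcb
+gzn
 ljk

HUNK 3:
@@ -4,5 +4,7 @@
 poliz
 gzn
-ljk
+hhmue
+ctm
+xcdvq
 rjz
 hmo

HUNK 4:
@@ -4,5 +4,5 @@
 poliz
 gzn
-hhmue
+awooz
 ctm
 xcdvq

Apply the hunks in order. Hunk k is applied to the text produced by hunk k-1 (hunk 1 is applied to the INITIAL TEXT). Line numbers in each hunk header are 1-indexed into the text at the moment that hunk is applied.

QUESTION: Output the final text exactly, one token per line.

Hunk 1: at line 1 remove [btag,oqq] add [hedq] -> 10 lines: vsx bfp hedq poliz rplp lwa clwcb ljk rjz hmo
Hunk 2: at line 4 remove [rplp,lwa,clwcb] add [gzn] -> 8 lines: vsx bfp hedq poliz gzn ljk rjz hmo
Hunk 3: at line 4 remove [ljk] add [hhmue,ctm,xcdvq] -> 10 lines: vsx bfp hedq poliz gzn hhmue ctm xcdvq rjz hmo
Hunk 4: at line 4 remove [hhmue] add [awooz] -> 10 lines: vsx bfp hedq poliz gzn awooz ctm xcdvq rjz hmo

Answer: vsx
bfp
hedq
poliz
gzn
awooz
ctm
xcdvq
rjz
hmo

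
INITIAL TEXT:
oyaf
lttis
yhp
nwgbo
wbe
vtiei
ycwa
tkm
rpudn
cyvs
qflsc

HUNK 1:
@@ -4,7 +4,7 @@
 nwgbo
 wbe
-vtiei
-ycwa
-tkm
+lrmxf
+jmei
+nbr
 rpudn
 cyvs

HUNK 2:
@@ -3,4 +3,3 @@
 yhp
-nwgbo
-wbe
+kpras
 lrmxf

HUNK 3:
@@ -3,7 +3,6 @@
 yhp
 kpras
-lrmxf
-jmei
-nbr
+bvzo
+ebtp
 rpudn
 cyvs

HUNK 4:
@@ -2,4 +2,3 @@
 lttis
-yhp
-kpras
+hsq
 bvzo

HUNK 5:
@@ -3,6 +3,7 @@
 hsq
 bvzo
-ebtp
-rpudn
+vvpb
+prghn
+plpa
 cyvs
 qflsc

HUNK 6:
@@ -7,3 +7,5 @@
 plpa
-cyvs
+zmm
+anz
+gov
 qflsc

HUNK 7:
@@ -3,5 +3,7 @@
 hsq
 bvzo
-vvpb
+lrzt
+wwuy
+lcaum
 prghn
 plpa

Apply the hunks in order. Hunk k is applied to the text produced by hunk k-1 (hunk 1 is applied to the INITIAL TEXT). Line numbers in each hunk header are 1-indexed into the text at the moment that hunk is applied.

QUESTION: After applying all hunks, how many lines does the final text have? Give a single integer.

Hunk 1: at line 4 remove [vtiei,ycwa,tkm] add [lrmxf,jmei,nbr] -> 11 lines: oyaf lttis yhp nwgbo wbe lrmxf jmei nbr rpudn cyvs qflsc
Hunk 2: at line 3 remove [nwgbo,wbe] add [kpras] -> 10 lines: oyaf lttis yhp kpras lrmxf jmei nbr rpudn cyvs qflsc
Hunk 3: at line 3 remove [lrmxf,jmei,nbr] add [bvzo,ebtp] -> 9 lines: oyaf lttis yhp kpras bvzo ebtp rpudn cyvs qflsc
Hunk 4: at line 2 remove [yhp,kpras] add [hsq] -> 8 lines: oyaf lttis hsq bvzo ebtp rpudn cyvs qflsc
Hunk 5: at line 3 remove [ebtp,rpudn] add [vvpb,prghn,plpa] -> 9 lines: oyaf lttis hsq bvzo vvpb prghn plpa cyvs qflsc
Hunk 6: at line 7 remove [cyvs] add [zmm,anz,gov] -> 11 lines: oyaf lttis hsq bvzo vvpb prghn plpa zmm anz gov qflsc
Hunk 7: at line 3 remove [vvpb] add [lrzt,wwuy,lcaum] -> 13 lines: oyaf lttis hsq bvzo lrzt wwuy lcaum prghn plpa zmm anz gov qflsc
Final line count: 13

Answer: 13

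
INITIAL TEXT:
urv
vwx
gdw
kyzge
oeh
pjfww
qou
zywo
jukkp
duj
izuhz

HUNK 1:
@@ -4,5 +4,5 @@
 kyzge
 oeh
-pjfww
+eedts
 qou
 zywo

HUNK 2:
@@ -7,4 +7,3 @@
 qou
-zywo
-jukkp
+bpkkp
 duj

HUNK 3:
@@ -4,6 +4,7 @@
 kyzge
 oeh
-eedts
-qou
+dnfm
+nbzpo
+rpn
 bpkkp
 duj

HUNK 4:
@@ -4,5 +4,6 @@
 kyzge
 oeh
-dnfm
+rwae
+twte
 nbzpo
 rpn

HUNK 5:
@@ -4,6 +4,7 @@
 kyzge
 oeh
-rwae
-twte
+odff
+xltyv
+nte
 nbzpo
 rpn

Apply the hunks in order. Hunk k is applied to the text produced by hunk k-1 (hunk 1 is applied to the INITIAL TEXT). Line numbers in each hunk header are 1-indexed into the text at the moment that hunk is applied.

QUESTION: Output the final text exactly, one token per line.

Hunk 1: at line 4 remove [pjfww] add [eedts] -> 11 lines: urv vwx gdw kyzge oeh eedts qou zywo jukkp duj izuhz
Hunk 2: at line 7 remove [zywo,jukkp] add [bpkkp] -> 10 lines: urv vwx gdw kyzge oeh eedts qou bpkkp duj izuhz
Hunk 3: at line 4 remove [eedts,qou] add [dnfm,nbzpo,rpn] -> 11 lines: urv vwx gdw kyzge oeh dnfm nbzpo rpn bpkkp duj izuhz
Hunk 4: at line 4 remove [dnfm] add [rwae,twte] -> 12 lines: urv vwx gdw kyzge oeh rwae twte nbzpo rpn bpkkp duj izuhz
Hunk 5: at line 4 remove [rwae,twte] add [odff,xltyv,nte] -> 13 lines: urv vwx gdw kyzge oeh odff xltyv nte nbzpo rpn bpkkp duj izuhz

Answer: urv
vwx
gdw
kyzge
oeh
odff
xltyv
nte
nbzpo
rpn
bpkkp
duj
izuhz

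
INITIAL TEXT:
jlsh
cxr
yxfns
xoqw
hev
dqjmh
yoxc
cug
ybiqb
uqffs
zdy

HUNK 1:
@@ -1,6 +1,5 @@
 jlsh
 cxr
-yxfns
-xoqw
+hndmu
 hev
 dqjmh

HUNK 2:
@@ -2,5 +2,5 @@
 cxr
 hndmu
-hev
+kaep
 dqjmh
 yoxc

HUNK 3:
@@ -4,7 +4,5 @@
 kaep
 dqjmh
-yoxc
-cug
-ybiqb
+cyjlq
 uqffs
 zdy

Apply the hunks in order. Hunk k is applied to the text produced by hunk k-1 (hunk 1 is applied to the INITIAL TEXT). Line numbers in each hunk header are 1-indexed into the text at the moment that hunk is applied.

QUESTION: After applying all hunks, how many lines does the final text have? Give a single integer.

Answer: 8

Derivation:
Hunk 1: at line 1 remove [yxfns,xoqw] add [hndmu] -> 10 lines: jlsh cxr hndmu hev dqjmh yoxc cug ybiqb uqffs zdy
Hunk 2: at line 2 remove [hev] add [kaep] -> 10 lines: jlsh cxr hndmu kaep dqjmh yoxc cug ybiqb uqffs zdy
Hunk 3: at line 4 remove [yoxc,cug,ybiqb] add [cyjlq] -> 8 lines: jlsh cxr hndmu kaep dqjmh cyjlq uqffs zdy
Final line count: 8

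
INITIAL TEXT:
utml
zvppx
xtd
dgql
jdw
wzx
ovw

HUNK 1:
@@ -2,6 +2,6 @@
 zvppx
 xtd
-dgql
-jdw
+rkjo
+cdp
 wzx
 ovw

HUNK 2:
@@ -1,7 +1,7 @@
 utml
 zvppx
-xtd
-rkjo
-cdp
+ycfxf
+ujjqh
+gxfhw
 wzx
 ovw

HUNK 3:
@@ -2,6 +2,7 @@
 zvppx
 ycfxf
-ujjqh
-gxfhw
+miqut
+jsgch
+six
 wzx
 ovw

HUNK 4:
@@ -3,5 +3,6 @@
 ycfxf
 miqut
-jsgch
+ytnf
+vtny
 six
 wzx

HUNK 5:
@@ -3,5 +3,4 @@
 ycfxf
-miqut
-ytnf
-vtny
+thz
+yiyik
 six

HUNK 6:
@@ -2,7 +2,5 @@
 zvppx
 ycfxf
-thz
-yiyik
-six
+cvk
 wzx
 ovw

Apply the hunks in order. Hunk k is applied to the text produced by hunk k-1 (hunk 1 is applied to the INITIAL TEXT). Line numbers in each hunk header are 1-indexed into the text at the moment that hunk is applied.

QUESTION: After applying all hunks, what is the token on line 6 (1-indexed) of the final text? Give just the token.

Hunk 1: at line 2 remove [dgql,jdw] add [rkjo,cdp] -> 7 lines: utml zvppx xtd rkjo cdp wzx ovw
Hunk 2: at line 1 remove [xtd,rkjo,cdp] add [ycfxf,ujjqh,gxfhw] -> 7 lines: utml zvppx ycfxf ujjqh gxfhw wzx ovw
Hunk 3: at line 2 remove [ujjqh,gxfhw] add [miqut,jsgch,six] -> 8 lines: utml zvppx ycfxf miqut jsgch six wzx ovw
Hunk 4: at line 3 remove [jsgch] add [ytnf,vtny] -> 9 lines: utml zvppx ycfxf miqut ytnf vtny six wzx ovw
Hunk 5: at line 3 remove [miqut,ytnf,vtny] add [thz,yiyik] -> 8 lines: utml zvppx ycfxf thz yiyik six wzx ovw
Hunk 6: at line 2 remove [thz,yiyik,six] add [cvk] -> 6 lines: utml zvppx ycfxf cvk wzx ovw
Final line 6: ovw

Answer: ovw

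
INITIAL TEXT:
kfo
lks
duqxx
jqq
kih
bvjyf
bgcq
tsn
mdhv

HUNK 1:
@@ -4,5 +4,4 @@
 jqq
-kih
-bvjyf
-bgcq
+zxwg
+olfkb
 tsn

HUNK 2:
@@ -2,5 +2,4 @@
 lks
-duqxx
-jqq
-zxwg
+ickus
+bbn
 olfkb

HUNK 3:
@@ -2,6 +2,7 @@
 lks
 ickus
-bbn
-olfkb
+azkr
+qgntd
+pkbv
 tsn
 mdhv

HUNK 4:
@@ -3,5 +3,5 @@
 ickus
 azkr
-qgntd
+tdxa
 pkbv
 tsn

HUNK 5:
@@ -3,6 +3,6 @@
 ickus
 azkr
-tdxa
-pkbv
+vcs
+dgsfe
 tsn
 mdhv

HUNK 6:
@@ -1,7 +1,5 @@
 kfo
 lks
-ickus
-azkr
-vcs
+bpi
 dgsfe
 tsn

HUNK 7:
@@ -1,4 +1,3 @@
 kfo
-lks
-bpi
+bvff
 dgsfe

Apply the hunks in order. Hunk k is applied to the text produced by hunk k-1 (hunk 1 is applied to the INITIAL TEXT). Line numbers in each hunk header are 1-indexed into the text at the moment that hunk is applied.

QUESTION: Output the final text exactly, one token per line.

Hunk 1: at line 4 remove [kih,bvjyf,bgcq] add [zxwg,olfkb] -> 8 lines: kfo lks duqxx jqq zxwg olfkb tsn mdhv
Hunk 2: at line 2 remove [duqxx,jqq,zxwg] add [ickus,bbn] -> 7 lines: kfo lks ickus bbn olfkb tsn mdhv
Hunk 3: at line 2 remove [bbn,olfkb] add [azkr,qgntd,pkbv] -> 8 lines: kfo lks ickus azkr qgntd pkbv tsn mdhv
Hunk 4: at line 3 remove [qgntd] add [tdxa] -> 8 lines: kfo lks ickus azkr tdxa pkbv tsn mdhv
Hunk 5: at line 3 remove [tdxa,pkbv] add [vcs,dgsfe] -> 8 lines: kfo lks ickus azkr vcs dgsfe tsn mdhv
Hunk 6: at line 1 remove [ickus,azkr,vcs] add [bpi] -> 6 lines: kfo lks bpi dgsfe tsn mdhv
Hunk 7: at line 1 remove [lks,bpi] add [bvff] -> 5 lines: kfo bvff dgsfe tsn mdhv

Answer: kfo
bvff
dgsfe
tsn
mdhv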